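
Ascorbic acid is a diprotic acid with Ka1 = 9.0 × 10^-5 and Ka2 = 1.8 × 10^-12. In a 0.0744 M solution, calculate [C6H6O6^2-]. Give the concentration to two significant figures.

1.8 × 10^-12 M

First ionization gives [H+] ≈ [HC6H6O6-] = 2.59 × 10^-3 M.
Second step: Ka2 = [H+][C6H6O6^2-]/[HC6H6O6-] ≈ [C6H6O6^2-] (since [H+] ≈ [HC6H6O6-]).
So [C6H6O6^2-] ≈ Ka2.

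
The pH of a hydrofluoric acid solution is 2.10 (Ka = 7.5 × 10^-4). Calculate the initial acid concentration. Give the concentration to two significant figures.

C₀ = 9.2 × 10^-2 M

[H+] = 10^(-2.10) = 7.94 × 10^-3 M = x
Ka = x²/(C₀ − x) ⇒ C₀ = x + x²/Ka
C₀ = 7.94 × 10^-3 + (7.94 × 10^-3)²/(7.5 × 10^-4) = 9.20 × 10^-2 M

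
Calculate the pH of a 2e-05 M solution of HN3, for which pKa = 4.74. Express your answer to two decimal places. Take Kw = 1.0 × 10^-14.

pH = 4.92

HN3 ⇌ N3- + H+
Ka = 10^(−4.74) = 1.82 × 10^-5
Ka = x²/(2e-05 − x) = 1.82 × 10^-5
The 5% rule fails; solving x² + Ka·x − Ka·C₀ = 0 exactly:
x = [−1.82e-05 + √(1.82e-05² + 1.46e-09)]/2 = 1.20 × 10^-5 M
pH = −log(1.20 × 10^-5) = 4.92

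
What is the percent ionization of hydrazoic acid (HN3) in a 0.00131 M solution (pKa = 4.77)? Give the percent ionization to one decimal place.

HN3 ⇌ N3- + H+; let x = [H+] at equilibrium.
Ka = 10^(−4.77) = 1.70 × 10^-5
Solve x² + 1.7e-05x − 2.23e-08 = 0 → x = 1.41 × 10^-4 M
Fraction ionized = 1.41 × 10^-4 / 0.00131 = 0.1076 → 10.8%

10.8%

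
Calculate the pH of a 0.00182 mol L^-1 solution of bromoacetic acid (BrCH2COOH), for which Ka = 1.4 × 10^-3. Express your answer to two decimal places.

pH = 2.98

BrCH2COOH ⇌ BrCH2COO- + H+
From the ICE table, Ka = x²/(0.00182 − x) = 1.4 × 10^-3.
Here C₀/Ka ≈ 1.3, so the small-x approximation fails. Use the quadratic:
x = (−Ka + √(Ka² + 4·Ka·C₀))/2 = 1.04 × 10^-3 M
pH = −log[H+] = −log(1.04 × 10^-3) = 2.98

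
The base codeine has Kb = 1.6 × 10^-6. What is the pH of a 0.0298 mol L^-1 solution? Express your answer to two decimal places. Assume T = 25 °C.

pH = 10.34

C18H21NO3 + H2O ⇌ C18H22NO3+ + OH-
Kb = [OH-]²/(0.0298 − [OH-]) = 1.6 × 10^-6
Neglecting [OH-] in the denominator: [OH-] = √(1.6 × 10^-6 × 0.0298) = 2.18 × 10^-4 M
Check: 0.73% ionized — well under 5%, approximation valid.
pOH = 3.66, so pH = 14.00 − pOH = 10.34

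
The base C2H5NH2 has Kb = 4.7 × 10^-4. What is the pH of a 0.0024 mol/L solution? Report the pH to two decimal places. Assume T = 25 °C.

C2H5NH2 + H2O ⇌ C2H5NH3+ + OH-
From the ICE table, Kb = [OH-]²/(0.0024 − [OH-]) = 4.7 × 10^-4.
Here C₀/Kb ≈ 5.11, so the small-[OH-] approximation fails. Use the quadratic:
[OH-] = [−0.00047 + √(0.00047² + 4.51e-06)]/2 = 8.53 × 10^-4 M
pOH = −log(8.53 × 10^-4) = 3.07; pH = 14.00 − 3.07 = 10.93

pH = 10.93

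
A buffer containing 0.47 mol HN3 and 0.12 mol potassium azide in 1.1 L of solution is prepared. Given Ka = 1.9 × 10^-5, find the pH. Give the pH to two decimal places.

pKa = −log(1.9 × 10^-5) = 4.721
Using pH = pKa + log([base]/[acid]) with [base]/[acid] = 0.12/0.47:
pH = 4.721 + (-0.593) = 4.13

pH = 4.13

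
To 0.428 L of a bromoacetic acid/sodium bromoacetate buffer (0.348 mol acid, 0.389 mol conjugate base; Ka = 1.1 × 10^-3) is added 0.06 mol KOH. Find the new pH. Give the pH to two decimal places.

pH = 3.15

After neutralization: n(BrCH2COOH) = 0.288 mol, n(BrCH2COO-) = 0.449 mol.
pKa = −log(1.1 × 10^-3) = 2.959
pH = pKa + log(n_BrCH2COO-/n_BrCH2COOH) = 2.959 + log(0.449/0.288) = 2.959 + (+0.193)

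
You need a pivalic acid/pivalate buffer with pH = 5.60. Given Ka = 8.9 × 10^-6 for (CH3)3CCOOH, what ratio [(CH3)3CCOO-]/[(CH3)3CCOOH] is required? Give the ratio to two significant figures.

ratio = 3.5

pKa = -log(8.9 × 10^-6) = 5.051
pH = pKa + log(r) ⇒ log(r) = 5.60 − 5.051 = +0.549
r = [(CH3)3CCOO-]/[(CH3)3CCOOH] = 10^(+0.549) = 3.54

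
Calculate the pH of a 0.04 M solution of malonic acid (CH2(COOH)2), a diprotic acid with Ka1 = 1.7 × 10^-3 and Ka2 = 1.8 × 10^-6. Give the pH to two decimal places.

pH = 2.13

Ka1 ≫ Ka2, so treat the first dissociation as the only significant source of H+.
Ka1 = x²/(0.04 − x) = 1.7 × 10^-3
Solving the quadratic: x = (−Ka1 + √(Ka1² + 4·Ka1·C₀))/2 = 7.44 × 10^-3 M
pH = −log(7.44 × 10^-3) = 2.13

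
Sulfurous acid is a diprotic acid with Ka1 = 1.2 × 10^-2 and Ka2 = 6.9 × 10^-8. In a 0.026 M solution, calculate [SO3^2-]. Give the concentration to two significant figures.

First ionization gives [H+] ≈ [HSO3-] = 1.27 × 10^-2 M.
Second step: Ka2 = [H+][SO3^2-]/[HSO3-] ≈ [SO3^2-] (since [H+] ≈ [HSO3-]).
So [SO3^2-] ≈ Ka2.

6.9 × 10^-8 M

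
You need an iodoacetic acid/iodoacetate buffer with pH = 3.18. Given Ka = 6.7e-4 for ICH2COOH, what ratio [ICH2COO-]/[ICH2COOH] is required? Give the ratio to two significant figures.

pKa = -log(6.7 × 10^-4) = 3.174
pH = pKa + log(r) ⇒ log(r) = 3.18 − 3.174 = +0.006
r = [ICH2COO-]/[ICH2COOH] = 10^(+0.006) = 1.01

ratio = 1.0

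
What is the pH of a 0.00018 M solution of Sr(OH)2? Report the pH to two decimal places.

pH = 10.56

Sr(OH)2 is a strong base (each formula unit releases 2 OH-); [OH-] = 0.00036 M.
pOH = -log(0.00036) = 3.44
pH = 14.00 - 3.44 = 10.56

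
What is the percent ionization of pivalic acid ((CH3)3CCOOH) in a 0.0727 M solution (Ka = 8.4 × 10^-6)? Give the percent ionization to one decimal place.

1.1%

(CH3)3CCOOH ⇌ (CH3)3CCOO- + H+; let x = [H+] at equilibrium.
x ≈ √(Ka·C₀) = √(8.4 × 10^-6 × 0.0727) = 7.81 × 10^-4 M
Fraction ionized = 7.81 × 10^-4 / 0.0727 = 0.0107 → 1.1%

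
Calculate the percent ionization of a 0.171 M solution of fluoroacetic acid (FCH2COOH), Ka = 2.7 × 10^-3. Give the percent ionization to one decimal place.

FCH2COOH ⇌ FCH2COO- + H+; let x = [H+] at equilibrium.
Ka = x²/(C₀ − x); solving the quadratic gives x = 2.02 × 10^-2 M.
Fraction ionized = 2.02 × 10^-2 / 0.171 = 0.1181 → 11.8%

11.8%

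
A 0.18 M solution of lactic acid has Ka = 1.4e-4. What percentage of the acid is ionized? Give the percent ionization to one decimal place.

CH3CH(OH)COOH ⇌ CH3CH(OH)COO- + H+; let x = [H+] at equilibrium.
x ≈ √(Ka·C₀) = √(1.4 × 10^-4 × 0.18) = 5.02 × 10^-3 M
% ionization = x/C₀ × 100% = 5.02 × 10^-3/0.18 × 100% = 2.8%

2.8%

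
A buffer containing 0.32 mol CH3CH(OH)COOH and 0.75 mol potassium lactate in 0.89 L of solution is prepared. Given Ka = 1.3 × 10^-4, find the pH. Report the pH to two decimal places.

pH = 4.26

pKa = −log(1.3 × 10^-4) = 3.886
Henderson–Hasselbalch: pH = pKa + log([CH3CH(OH)COO-]/[CH3CH(OH)COOH]) = 3.886 + log(0.75/0.32)
pH = 3.886 + (+0.370) = 4.26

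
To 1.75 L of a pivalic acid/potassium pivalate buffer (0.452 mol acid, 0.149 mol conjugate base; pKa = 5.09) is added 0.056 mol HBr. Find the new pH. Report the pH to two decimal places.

pH = 4.35

Added H+ converts (CH3)3CCOO- to (CH3)3CCOOH: (CH3)3CCOOH → 0.508 mol, (CH3)3CCOO- → 0.093 mol.
Henderson–Hasselbalch with mole ratio 0.093/0.508: pH = 5.09 + (-0.737)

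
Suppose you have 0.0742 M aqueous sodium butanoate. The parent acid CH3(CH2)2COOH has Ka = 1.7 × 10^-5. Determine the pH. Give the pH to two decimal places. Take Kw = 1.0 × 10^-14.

CH3(CH2)2COO- is the conjugate base of the weak acid CH3(CH2)2COOH.
Kb = Kw/Ka = 1.0×10^-14 / 1.7 × 10^-5 = 5.88 × 10^-10
Let x = [OH-] at equilibrium. Kb = x²/(0.0742 − x).
Since Kb ≪ C₀, x ≈ √(Kb·C₀) = 6.61 × 10^-6 M.
Check: 0.0089% ionized — well under 5%, approximation valid.
pOH = 5.18, so pH = 14.00 − pOH = 8.82

pH = 8.82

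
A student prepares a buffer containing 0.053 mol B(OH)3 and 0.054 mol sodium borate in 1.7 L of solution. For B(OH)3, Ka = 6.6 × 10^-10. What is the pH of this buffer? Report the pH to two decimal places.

pKa = −log(6.6 × 10^-10) = 9.180
pH = pKa + log([A⁻]/[HA]) = 9.180 + log(0.054/0.053)
pH = 9.180 + (+0.008) = 9.19

pH = 9.19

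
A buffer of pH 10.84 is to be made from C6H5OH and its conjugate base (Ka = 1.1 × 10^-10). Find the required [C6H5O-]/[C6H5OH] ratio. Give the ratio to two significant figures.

pKa = -log(1.1 × 10^-10) = 9.959
pH = pKa + log(r) ⇒ log(r) = 10.84 − 9.959 = +0.881
r = [C6H5O-]/[C6H5OH] = 10^(+0.881) = 7.6

ratio = 7.6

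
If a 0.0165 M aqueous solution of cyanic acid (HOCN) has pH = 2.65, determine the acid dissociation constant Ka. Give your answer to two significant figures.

Ka = 3.5 × 10^-4

[H+] = 10^(-2.65) = 2.24 × 10^-3 M
At equilibrium [HA] = 0.0165 − 2.24 × 10^-3 = 1.43 × 10^-2 M
Ka = [H+][A-]/[HA] = (2.24 × 10^-3)² / 1.43 × 10^-2 = 3.5 × 10^-4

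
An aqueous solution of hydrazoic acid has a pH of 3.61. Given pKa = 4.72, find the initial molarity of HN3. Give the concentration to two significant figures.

C₀ = 3.4 × 10^-3 M

[H+] = 10^(-3.61) = 2.45 × 10^-4 M = x
Ka = 10^(−4.72) = 1.91 × 10^-5
Ka = x²/(C₀ − x) ⇒ C₀ = x + x²/Ka
C₀ = 2.45 × 10^-4 + (2.45 × 10^-4)²/(1.91 × 10^-5) = 3.39 × 10^-3 M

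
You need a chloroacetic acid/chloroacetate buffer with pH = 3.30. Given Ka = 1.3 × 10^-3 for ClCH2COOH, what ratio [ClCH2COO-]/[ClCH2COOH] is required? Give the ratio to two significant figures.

pKa = -log(1.3 × 10^-3) = 2.886
pH = pKa + log(r) ⇒ log(r) = 3.30 − 2.886 = +0.414
r = [ClCH2COO-]/[ClCH2COOH] = 10^(+0.414) = 2.59

ratio = 2.6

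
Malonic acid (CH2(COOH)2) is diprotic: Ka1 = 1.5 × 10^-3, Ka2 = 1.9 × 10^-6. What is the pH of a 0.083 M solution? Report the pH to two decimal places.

Ka1 ≫ Ka2, so treat the first dissociation as the only significant source of H+.
Ka1 = x²/(0.083 − x) = 1.5 × 10^-3
Solving the quadratic: x = (−Ka1 + √(Ka1² + 4·Ka1·C₀))/2 = 1.04 × 10^-2 M
pH = −log(1.04 × 10^-2) = 1.98

pH = 1.98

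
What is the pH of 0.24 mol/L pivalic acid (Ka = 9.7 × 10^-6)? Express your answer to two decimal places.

pH = 2.82

(CH3)3CCOOH ⇌ (CH3)3CCOO- + H+
From the ICE table, Ka = x²/(0.24 − x) = 9.7 × 10^-6.
Neglecting x in the denominator: x = √(9.7 × 10^-6 × 0.24) = 1.53 × 10^-3 M
(x/C₀ = 0.64% < 5%, so the approximation holds.)
pH = −log(1.53 × 10^-3) = 2.82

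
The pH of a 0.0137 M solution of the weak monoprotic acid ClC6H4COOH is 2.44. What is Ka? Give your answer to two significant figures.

[H+] = 10^(-2.44) = 3.63 × 10^-3 M
At equilibrium [HA] = 0.0137 − 3.63 × 10^-3 = 1.01 × 10^-2 M
Ka = [H+][A-]/[HA] = (3.63 × 10^-3)² / 1.01 × 10^-2 = 1.3 × 10^-3

Ka = 1.3 × 10^-3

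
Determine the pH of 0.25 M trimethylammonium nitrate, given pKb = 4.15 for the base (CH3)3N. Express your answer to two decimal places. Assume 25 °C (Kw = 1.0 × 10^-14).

(CH3)3NH+ is the conjugate acid of the weak base (CH3)3N.
Kb = 10^(−4.15) = 7.08 × 10^-5
Ka = Kw/Kb = 1.0×10^-14 / 7.08 × 10^-5 = 1.41 × 10^-10
Ka = [H+]²/(0.25 − [H+]) = 1.41 × 10^-10
Assume [H+] ≪ 0.25: [H+] ≈ √(1.41 × 10^-10 × 0.25) = 5.94 × 10^-6 M
([H+]/C₀ = 0.0024% < 5%, so the approximation holds.)
pH = −log[H+] = −log(5.94 × 10^-6) = 5.23

pH = 5.23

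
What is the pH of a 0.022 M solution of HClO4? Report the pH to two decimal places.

HClO4 is a strong acid and dissociates completely, so [H+] = 0.022 M.
pH = -log(0.022) = 1.66

pH = 1.66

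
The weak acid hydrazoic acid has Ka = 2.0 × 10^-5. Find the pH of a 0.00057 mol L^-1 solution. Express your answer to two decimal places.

pH = 4.01

HN3 ⇌ N3- + H+
From the ICE table, Ka = [H+]²/(0.00057 − [H+]) = 2.0 × 10^-5.
The 5% rule fails; solving [H+]² + Ka·[H+] − Ka·C₀ = 0 exactly:
[H+] = [−2e-05 + √(2e-05² + 4.56e-08)]/2 = 9.72 × 10^-5 M
pH = −log(9.72 × 10^-5) = 4.01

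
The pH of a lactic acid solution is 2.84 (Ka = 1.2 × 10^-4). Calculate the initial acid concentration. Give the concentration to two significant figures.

C₀ = 1.9 × 10^-2 M

[H+] = 10^(-2.84) = 1.45 × 10^-3 M = x
Ka = x²/(C₀ − x) ⇒ C₀ = x + x²/Ka
C₀ = 1.45 × 10^-3 + (1.45 × 10^-3)²/(1.2 × 10^-4) = 1.90 × 10^-2 M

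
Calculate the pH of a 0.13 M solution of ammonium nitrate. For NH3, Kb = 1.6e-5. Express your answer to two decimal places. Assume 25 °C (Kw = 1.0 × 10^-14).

pH = 5.05

NH4+ is the conjugate acid of the weak base NH3.
Ka = Kw/Kb = 1.0×10^-14 / 1.6 × 10^-5 = 6.25 × 10^-10
Ka = [H+]²/(0.13 − [H+]) = 6.25 × 10^-10
Since Ka ≪ C₀, [H+] ≈ √(Ka·C₀) = 9.01 × 10^-6 M.
([H+]/C₀ = 0.0069% < 5%, so the approximation holds.)
pH = −log(9.01 × 10^-6) = 5.05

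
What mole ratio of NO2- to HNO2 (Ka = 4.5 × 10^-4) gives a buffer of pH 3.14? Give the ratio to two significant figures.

pKa = -log(4.5 × 10^-4) = 3.347
pH = pKa + log(r) ⇒ log(r) = 3.14 − 3.347 = -0.207
r = [NO2-]/[HNO2] = 10^(-0.207) = 0.621

ratio = 0.62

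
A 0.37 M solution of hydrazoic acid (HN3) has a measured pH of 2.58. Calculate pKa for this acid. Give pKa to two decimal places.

[H+] = 10^(-2.58) = 2.63 × 10^-3 M
At equilibrium [HA] = 0.37 − 2.63 × 10^-3 = 3.67 × 10^-1 M
Ka = [H+][A-]/[HA] = (2.63 × 10^-3)² / 3.67 × 10^-1 = 1.88 × 10^-5
pKa = -log(1.88 × 10^-5) = 4.73

pKa = 4.73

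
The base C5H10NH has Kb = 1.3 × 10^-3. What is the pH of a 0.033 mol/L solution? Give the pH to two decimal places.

C5H10NH + H2O ⇌ C5H10NH2+ + OH-
Kb = [OH-]²/(0.033 − [OH-]) = 1.3 × 10^-3
The 5% rule fails; solving [OH-]² + Kb·[OH-] − Kb·C₀ = 0 exactly:
[OH-] = [−0.0013 + √(0.0013² + 0.000172)]/2 = 5.93 × 10^-3 M
pOH = −log(5.93 × 10^-3) = 2.23; pH = 14.00 − 2.23 = 11.77

pH = 11.77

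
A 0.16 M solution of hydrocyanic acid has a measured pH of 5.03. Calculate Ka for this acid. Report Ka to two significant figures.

[H+] = 10^(-5.03) = 9.33 × 10^-6 M
At equilibrium [HA] = 0.16 − 9.33 × 10^-6 = 1.60 × 10^-1 M
Ka = [H+][A-]/[HA] = (9.33 × 10^-6)² / 1.60 × 10^-1 = 5.4 × 10^-10

Ka = 5.4 × 10^-10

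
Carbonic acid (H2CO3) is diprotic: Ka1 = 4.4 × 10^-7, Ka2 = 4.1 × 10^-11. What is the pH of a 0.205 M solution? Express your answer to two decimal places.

Ka1 ≫ Ka2, so treat the first dissociation as the only significant source of H+.
Ka1 = x²/(0.205 − x) = 4.4 × 10^-7
x ≈ √(4.4 × 10^-7 × 0.205) = 3.00 × 10^-4 M
pH = −log(3.00 × 10^-4) = 3.52

pH = 3.52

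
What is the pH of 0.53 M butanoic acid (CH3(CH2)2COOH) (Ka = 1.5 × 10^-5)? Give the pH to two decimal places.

CH3(CH2)2COOH ⇌ CH3(CH2)2COO- + H+
From the ICE table, Ka = [H+]²/(0.53 − [H+]) = 1.5 × 10^-5.
Neglecting [H+] in the denominator: [H+] = √(1.5 × 10^-5 × 0.53) = 2.82 × 10^-3 M
pH = −log(2.82 × 10^-3) = 2.55

pH = 2.55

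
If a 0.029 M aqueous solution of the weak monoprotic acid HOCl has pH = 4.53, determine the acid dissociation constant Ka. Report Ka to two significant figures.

[H+] = 10^(-4.53) = 2.95 × 10^-5 M
At equilibrium [HA] = 0.029 − 2.95 × 10^-5 = 2.90 × 10^-2 M
Ka = [H+][A-]/[HA] = (2.95 × 10^-5)² / 2.90 × 10^-2 = 3.0 × 10^-8

Ka = 3.0 × 10^-8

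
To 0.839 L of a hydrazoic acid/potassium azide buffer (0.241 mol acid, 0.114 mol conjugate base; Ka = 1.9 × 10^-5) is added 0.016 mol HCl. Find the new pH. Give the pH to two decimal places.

pH = 4.30

Added H+ converts N3- to HN3: HN3 → 0.257 mol, N3- → 0.098 mol.
pKa = −log(1.9 × 10^-5) = 4.721
pH = pKa + log([A⁻]/[HA]) = 4.721 + log(0.098/0.257) = 4.721 -0.419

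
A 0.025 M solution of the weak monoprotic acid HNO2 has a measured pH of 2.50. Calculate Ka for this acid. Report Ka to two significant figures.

Ka = 4.6 × 10^-4

[H+] = 10^(-2.50) = 3.16 × 10^-3 M
At equilibrium [HA] = 0.025 − 3.16 × 10^-3 = 2.18 × 10^-2 M
Ka = [H+][A-]/[HA] = (3.16 × 10^-3)² / 2.18 × 10^-2 = 4.6 × 10^-4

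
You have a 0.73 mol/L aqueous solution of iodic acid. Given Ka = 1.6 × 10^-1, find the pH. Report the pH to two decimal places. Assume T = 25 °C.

HIO3 ⇌ IO3- + H+
Let x = [H+] at equilibrium. Ka = x²/(0.73 − x).
x is not negligible relative to C₀; solve x² + 0.16·x − 0.117 = 0.
x = (−Ka + √(Ka² + 4·Ka·C₀))/2 = 2.71 × 10^-1 M
pH = −log[H+] = −log(2.71 × 10^-1) = 0.57

pH = 0.57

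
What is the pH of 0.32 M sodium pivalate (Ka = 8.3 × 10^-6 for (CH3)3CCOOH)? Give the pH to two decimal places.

pH = 9.29

(CH3)3CCOO- is the conjugate base of the weak acid (CH3)3CCOOH.
Kb = Kw/Ka = 1.0×10^-14 / 8.3 × 10^-6 = 1.20 × 10^-9
Kb = [OH-]²/(0.32 − [OH-]) = 1.20 × 10^-9
Since Kb ≪ C₀, [OH-] ≈ √(Kb·C₀) = 1.96 × 10^-5 M.
Check: 0.0061% ionized — well under 5%, approximation valid.
pOH = 4.71, so pH = 14.00 − pOH = 9.29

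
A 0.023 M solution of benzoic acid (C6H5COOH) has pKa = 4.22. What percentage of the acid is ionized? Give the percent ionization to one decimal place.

C6H5COOH ⇌ C6H5COO- + H+; let x = [H+] at equilibrium.
Ka = 10^(−4.22) = 6.03 × 10^-5
Ka = x²/(C₀ − x); solving the quadratic gives x = 1.15 × 10^-3 M.
Fraction ionized = 1.15 × 10^-3 / 0.023 = 0.0500 → 5.0%

5.0%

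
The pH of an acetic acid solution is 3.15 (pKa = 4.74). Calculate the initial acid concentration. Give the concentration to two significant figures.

C₀ = 2.8 × 10^-2 M

[H+] = 10^(-3.15) = 7.08 × 10^-4 M = x
Ka = 10^(−4.74) = 1.82 × 10^-5
Ka = x²/(C₀ − x) ⇒ C₀ = x + x²/Ka
C₀ = 7.08 × 10^-4 + (7.08 × 10^-4)²/(1.82 × 10^-5) = 2.82 × 10^-2 M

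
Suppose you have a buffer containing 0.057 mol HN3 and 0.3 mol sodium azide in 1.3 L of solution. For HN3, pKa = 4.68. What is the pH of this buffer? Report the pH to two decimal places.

Using pH = pKa + log([base]/[acid]) with [base]/[acid] = 0.3/0.057:
pH = 4.68 + (+0.721) = 5.40

pH = 5.40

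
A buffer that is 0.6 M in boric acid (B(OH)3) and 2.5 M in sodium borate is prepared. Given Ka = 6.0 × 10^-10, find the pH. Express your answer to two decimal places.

pKa = −log(6.0 × 10^-10) = 9.222
Using pH = pKa + log([base]/[acid]) with [base]/[acid] = 2.5/0.6:
pH = 9.222 + (+0.620) = 9.84

pH = 9.84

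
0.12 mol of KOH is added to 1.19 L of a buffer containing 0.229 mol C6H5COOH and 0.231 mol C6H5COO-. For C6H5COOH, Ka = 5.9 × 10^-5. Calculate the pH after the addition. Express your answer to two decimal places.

OH- converts C6H5COOH to C6H5COO-: C6H5COOH → 0.109 mol, C6H5COO- → 0.351 mol.
pKa = −log(5.9 × 10^-5) = 4.229
Henderson–Hasselbalch with mole ratio 0.351/0.109: pH = 4.229 + (+0.508)

pH = 4.74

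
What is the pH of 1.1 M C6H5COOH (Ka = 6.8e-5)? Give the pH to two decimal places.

C6H5COOH ⇌ C6H5COO- + H+
From the ICE table, Ka = [H+]²/(1.1 − [H+]) = 6.8 × 10^-5.
Since Ka ≪ C₀, [H+] ≈ √(Ka·C₀) = 8.65 × 10^-3 M.
([H+]/C₀ = 0.79% < 5%, so the approximation holds.)
pH = −log(8.65 × 10^-3) = 2.06

pH = 2.06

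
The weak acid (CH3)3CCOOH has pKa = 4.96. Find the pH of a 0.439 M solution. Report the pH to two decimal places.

pH = 2.66

(CH3)3CCOOH ⇌ (CH3)3CCOO- + H+
Ka = 10^(−4.96) = 1.10 × 10^-5
Ka = [H+]²/(0.439 − [H+]) = 1.10 × 10^-5
Neglecting [H+] in the denominator: [H+] = √(1.10 × 10^-5 × 0.439) = 2.20 × 10^-3 M
([H+]/C₀ = 0.5% < 5%, so the approximation holds.)
pH = −log(2.20 × 10^-3) = 2.66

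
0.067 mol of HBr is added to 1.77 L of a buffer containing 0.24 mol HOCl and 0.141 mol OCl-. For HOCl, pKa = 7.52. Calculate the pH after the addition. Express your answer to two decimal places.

pH = 6.90

Added H+ converts OCl- to HOCl: HOCl → 0.307 mol, OCl- → 0.074 mol.
pH = pKa + log(n_OCl-/n_HOCl) = 7.52 + log(0.074/0.307) = 7.52 + (-0.618)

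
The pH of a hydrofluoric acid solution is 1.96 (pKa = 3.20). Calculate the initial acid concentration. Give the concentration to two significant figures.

C₀ = 2.0 × 10^-1 M

[H+] = 10^(-1.96) = 1.10 × 10^-2 M = x
Ka = 10^(−3.20) = 6.31 × 10^-4
Ka = x²/(C₀ − x) ⇒ C₀ = x + x²/Ka
C₀ = 1.10 × 10^-2 + (1.10 × 10^-2)²/(6.31 × 10^-4) = 2.03 × 10^-1 M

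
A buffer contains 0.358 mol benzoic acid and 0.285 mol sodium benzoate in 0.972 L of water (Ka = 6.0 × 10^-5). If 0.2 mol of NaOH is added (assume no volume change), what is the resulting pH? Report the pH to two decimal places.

pH = 4.71

After neutralization: n(C6H5COOH) = 0.158 mol, n(C6H5COO-) = 0.485 mol.
pKa = −log(6.0 × 10^-5) = 4.222
pH = pKa + log(n_C6H5COO-/n_C6H5COOH) = 4.222 + log(0.485/0.158) = 4.222 + (+0.487)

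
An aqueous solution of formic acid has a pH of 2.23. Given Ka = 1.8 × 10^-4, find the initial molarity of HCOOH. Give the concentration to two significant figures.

[H+] = 10^(-2.23) = 5.89 × 10^-3 M = x
Ka = x²/(C₀ − x) ⇒ C₀ = x + x²/Ka
C₀ = 5.89 × 10^-3 + (5.89 × 10^-3)²/(1.8 × 10^-4) = 1.99 × 10^-1 M

C₀ = 2.0 × 10^-1 M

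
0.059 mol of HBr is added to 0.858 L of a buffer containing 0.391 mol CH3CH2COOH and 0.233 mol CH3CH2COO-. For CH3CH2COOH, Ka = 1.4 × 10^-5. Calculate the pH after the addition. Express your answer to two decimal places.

Added H+ converts CH3CH2COO- to CH3CH2COOH: CH3CH2COOH → 0.45 mol, CH3CH2COO- → 0.174 mol.
pKa = −log(1.4 × 10^-5) = 4.854
pH = pKa + log(n_CH3CH2COO-/n_CH3CH2COOH) = 4.854 + log(0.174/0.45) = 4.854 + (-0.413)

pH = 4.44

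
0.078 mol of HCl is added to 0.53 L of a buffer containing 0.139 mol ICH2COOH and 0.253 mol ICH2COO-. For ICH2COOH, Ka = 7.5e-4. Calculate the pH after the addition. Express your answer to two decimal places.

After neutralization: n(ICH2COOH) = 0.217 mol, n(ICH2COO-) = 0.175 mol.
pKa = −log(7.5 × 10^-4) = 3.125
pH = pKa + log([A⁻]/[HA]) = 3.125 + log(0.175/0.217) = 3.125 -0.093

pH = 3.03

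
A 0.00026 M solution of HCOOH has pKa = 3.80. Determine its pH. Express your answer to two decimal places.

pH = 3.86

HCOOH ⇌ HCOO- + H+
Ka = 10^(−3.80) = 1.58 × 10^-4
Let x = [H+] at equilibrium. Ka = x²/(0.00026 − x).
x is not negligible relative to C₀; solve x² + 0.000158·x − 4.11e-08 = 0.
x = [−0.000158 + √(0.000158² + 1.64e-07)]/2 = 1.39 × 10^-4 M
pH = −log(1.39 × 10^-4) = 3.86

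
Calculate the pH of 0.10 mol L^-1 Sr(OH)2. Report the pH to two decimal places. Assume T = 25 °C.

Sr(OH)2 is a strong base (each formula unit releases 2 OH-); [OH-] = 0.2 M.
pOH = -log(0.2) = 0.70
pH = 14.00 - 0.70 = 13.30

pH = 13.30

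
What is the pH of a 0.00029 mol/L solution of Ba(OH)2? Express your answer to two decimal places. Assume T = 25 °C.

Ba(OH)2 is a strong base (each formula unit releases 2 OH-); [OH-] = 0.00058 M.
pOH = -log(0.00058) = 3.24
pH = 14.00 - 3.24 = 10.76

pH = 10.76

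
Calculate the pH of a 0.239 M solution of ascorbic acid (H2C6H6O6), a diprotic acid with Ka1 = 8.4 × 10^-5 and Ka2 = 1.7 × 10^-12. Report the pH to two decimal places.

Since Ka1 ≫ Ka2, the first ionization dominates [H+].
Ka1 = x²/(0.239 − x) = 8.4 × 10^-5
x ≈ √(8.4 × 10^-5 × 0.239) = 4.48 × 10^-3 M
pH = −log(4.48 × 10^-3) = 2.35

pH = 2.35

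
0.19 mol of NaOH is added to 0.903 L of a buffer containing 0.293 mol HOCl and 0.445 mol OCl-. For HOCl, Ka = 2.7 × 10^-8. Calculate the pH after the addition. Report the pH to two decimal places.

pH = 8.36

OH- converts HOCl to OCl-: HOCl → 0.103 mol, OCl- → 0.635 mol.
pKa = −log(2.7 × 10^-8) = 7.569
Henderson–Hasselbalch with mole ratio 0.635/0.103: pH = 7.569 + (+0.790)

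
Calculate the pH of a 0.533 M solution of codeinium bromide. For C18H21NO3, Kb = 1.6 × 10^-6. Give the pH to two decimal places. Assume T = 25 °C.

pH = 4.24

C18H22NO3+ is the conjugate acid of the weak base C18H21NO3.
Ka = Kw/Kb = 1.0×10^-14 / 1.6 × 10^-6 = 6.25 × 10^-9
Ka = x²/(0.533 − x) = 6.25 × 10^-9
Since Ka ≪ C₀, x ≈ √(Ka·C₀) = 5.77 × 10^-5 M.
(x/C₀ = 0.011% < 5%, so the approximation holds.)
pH = −log[H+] = −log(5.77 × 10^-5) = 4.24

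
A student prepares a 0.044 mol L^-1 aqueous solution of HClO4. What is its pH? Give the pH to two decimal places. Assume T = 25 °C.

HClO4 is a strong acid and dissociates completely, so [H+] = 0.044 M.
pH = -log(0.044) = 1.36

pH = 1.36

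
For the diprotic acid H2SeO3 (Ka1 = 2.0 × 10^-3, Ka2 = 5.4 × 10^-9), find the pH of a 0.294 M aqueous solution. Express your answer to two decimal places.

Ka1 ≫ Ka2, so treat the first dissociation as the only significant source of H+.
Ka1 = x²/(0.294 − x) = 2.0 × 10^-3
Solving the quadratic: x = (−Ka1 + √(Ka1² + 4·Ka1·C₀))/2 = 2.33 × 10^-2 M
pH = −log(2.33 × 10^-2) = 1.63

pH = 1.63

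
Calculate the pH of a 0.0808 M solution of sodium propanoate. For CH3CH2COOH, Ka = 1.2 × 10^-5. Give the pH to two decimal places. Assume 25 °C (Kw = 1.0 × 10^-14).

CH3CH2COO- is the conjugate base of the weak acid CH3CH2COOH.
Kb = Kw/Ka = 1.0×10^-14 / 1.2 × 10^-5 = 8.33 × 10^-10
Kb = [OH-]²/(0.0808 − [OH-]) = 8.33 × 10^-10
Neglecting [OH-] in the denominator: [OH-] = √(8.33 × 10^-10 × 0.0808) = 8.20 × 10^-6 M
Check: 0.01% ionized — well under 5%, approximation valid.
pOH = 5.09, so pH = 14.00 − pOH = 8.91

pH = 8.91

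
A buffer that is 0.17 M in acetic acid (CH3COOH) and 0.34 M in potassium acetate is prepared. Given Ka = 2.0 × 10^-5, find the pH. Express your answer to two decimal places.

pKa = −log(2.0 × 10^-5) = 4.699
Henderson–Hasselbalch: pH = pKa + log([CH3COO-]/[CH3COOH]) = 4.699 + log(0.34/0.17)
pH = 4.699 + (+0.301) = 5.00

pH = 5.00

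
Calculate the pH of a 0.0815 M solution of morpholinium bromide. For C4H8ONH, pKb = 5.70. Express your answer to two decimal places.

pH = 4.69

C4H8ONH2+ is the conjugate acid of the weak base C4H8ONH.
Kb = 10^(−5.70) = 2.00 × 10^-6
Ka = Kw/Kb = 1.0×10^-14 / 2.00 × 10^-6 = 5.00 × 10^-9
From the ICE table, Ka = x²/(0.0815 − x) = 5.00 × 10^-9.
Since Ka ≪ C₀, x ≈ √(Ka·C₀) = 2.02 × 10^-5 M.
Check: 0.025% ionized — well under 5%, approximation valid.
pH = −log[H+] = −log(2.02 × 10^-5) = 4.69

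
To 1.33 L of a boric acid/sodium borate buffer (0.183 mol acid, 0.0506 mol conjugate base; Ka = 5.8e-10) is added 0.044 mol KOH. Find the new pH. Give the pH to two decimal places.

pH = 9.07

OH- converts B(OH)3 to B(OH)4-: B(OH)3 → 0.139 mol, B(OH)4- → 0.0946 mol.
pKa = −log(5.8 × 10^-10) = 9.237
pH = pKa + log(n_B(OH)4-/n_B(OH)3) = 9.237 + log(0.0946/0.139) = 9.237 + (-0.167)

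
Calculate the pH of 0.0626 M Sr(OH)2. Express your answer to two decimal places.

pH = 13.10

Sr(OH)2 is a strong base (each formula unit releases 2 OH-); [OH-] = 0.125 M.
pOH = -log(0.125) = 0.90
pH = 14.00 - 0.90 = 13.10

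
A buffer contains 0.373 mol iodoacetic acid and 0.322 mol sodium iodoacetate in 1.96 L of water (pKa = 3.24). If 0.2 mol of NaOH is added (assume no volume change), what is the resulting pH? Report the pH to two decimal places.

pH = 3.72

OH- converts ICH2COOH to ICH2COO-: ICH2COOH → 0.173 mol, ICH2COO- → 0.522 mol.
pH = pKa + log([A⁻]/[HA]) = 3.24 + log(0.522/0.173) = 3.24 +0.480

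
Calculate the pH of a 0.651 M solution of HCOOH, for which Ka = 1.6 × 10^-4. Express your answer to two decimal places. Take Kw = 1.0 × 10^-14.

HCOOH ⇌ HCOO- + H+
Ka = [H+]²/(0.651 − [H+]) = 1.6 × 10^-4
Neglecting [H+] in the denominator: [H+] = √(1.6 × 10^-4 × 0.651) = 1.02 × 10^-2 M
([H+]/C₀ = 1.6% < 5%, so the approximation holds.)
pH = −log(1.02 × 10^-2) = 1.99

pH = 1.99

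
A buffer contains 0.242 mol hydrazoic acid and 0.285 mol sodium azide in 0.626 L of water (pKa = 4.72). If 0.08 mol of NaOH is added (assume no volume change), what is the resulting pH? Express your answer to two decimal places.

pH = 5.07

After neutralization: n(HN3) = 0.162 mol, n(N3-) = 0.365 mol.
pH = pKa + log([A⁻]/[HA]) = 4.72 + log(0.365/0.162) = 4.72 +0.353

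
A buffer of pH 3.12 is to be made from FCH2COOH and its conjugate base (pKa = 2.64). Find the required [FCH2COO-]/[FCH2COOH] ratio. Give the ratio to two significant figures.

ratio = 3.0

pH = pKa + log(r) ⇒ log(r) = 3.12 − 2.64 = +0.48
r = [FCH2COO-]/[FCH2COOH] = 10^(+0.48) = 3.02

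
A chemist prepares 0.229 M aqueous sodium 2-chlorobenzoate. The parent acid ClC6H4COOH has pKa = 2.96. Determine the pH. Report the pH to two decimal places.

pH = 8.16

ClC6H4COO- is the conjugate base of the weak acid ClC6H4COOH.
Ka = 10^(−2.96) = 1.10 × 10^-3
Kb = Kw/Ka = 1.0×10^-14 / 1.10 × 10^-3 = 9.09 × 10^-12
From the ICE table, Kb = x²/(0.229 − x) = 9.09 × 10^-12.
Assume x ≪ 0.229: x ≈ √(9.09 × 10^-12 × 0.229) = 1.44 × 10^-6 M
Check: 0.00063% ionized — well under 5%, approximation valid.
pOH = 5.84, so pH = 14.00 − pOH = 8.16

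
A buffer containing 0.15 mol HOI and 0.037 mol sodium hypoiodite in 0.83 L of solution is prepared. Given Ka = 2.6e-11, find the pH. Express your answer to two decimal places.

pKa = −log(2.6 × 10^-11) = 10.585
Using pH = pKa + log([base]/[acid]) with [base]/[acid] = 0.037/0.15:
pH = 10.585 + (-0.608) = 9.98

pH = 9.98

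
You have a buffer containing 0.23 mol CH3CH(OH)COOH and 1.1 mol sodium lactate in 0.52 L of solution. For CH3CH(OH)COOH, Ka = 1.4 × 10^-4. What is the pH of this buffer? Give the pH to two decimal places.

pH = 4.53

pKa = −log(1.4 × 10^-4) = 3.854
Using pH = pKa + log([base]/[acid]) with [base]/[acid] = 1.1/0.23:
pH = 3.854 + (+0.680) = 4.53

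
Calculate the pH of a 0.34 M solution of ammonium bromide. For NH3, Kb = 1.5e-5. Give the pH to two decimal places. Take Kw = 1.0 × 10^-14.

pH = 4.82

NH4+ is the conjugate acid of the weak base NH3.
Ka = Kw/Kb = 1.0×10^-14 / 1.5 × 10^-5 = 6.67 × 10^-10
Ka = x²/(0.34 − x) = 6.67 × 10^-10
Neglecting x in the denominator: x = √(6.67 × 10^-10 × 0.34) = 1.51 × 10^-5 M
Check: 0.0044% ionized — well under 5%, approximation valid.
pH = −log[H+] = −log(1.51 × 10^-5) = 4.82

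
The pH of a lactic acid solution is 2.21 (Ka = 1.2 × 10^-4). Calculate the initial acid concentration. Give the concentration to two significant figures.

[H+] = 10^(-2.21) = 6.17 × 10^-3 M = x
Ka = x²/(C₀ − x) ⇒ C₀ = x + x²/Ka
C₀ = 6.17 × 10^-3 + (6.17 × 10^-3)²/(1.2 × 10^-4) = 3.23 × 10^-1 M

C₀ = 3.2 × 10^-1 M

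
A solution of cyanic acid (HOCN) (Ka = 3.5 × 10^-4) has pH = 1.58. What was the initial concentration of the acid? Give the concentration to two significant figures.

[H+] = 10^(-1.58) = 2.63 × 10^-2 M = x
Ka = x²/(C₀ − x) ⇒ C₀ = x + x²/Ka
C₀ = 2.63 × 10^-2 + (2.63 × 10^-2)²/(3.5 × 10^-4) = 2.00 M

C₀ = 2.0 M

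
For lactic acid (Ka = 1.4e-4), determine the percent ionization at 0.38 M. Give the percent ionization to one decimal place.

1.9%

CH3CH(OH)COOH ⇌ CH3CH(OH)COO- + H+; let x = [H+] at equilibrium.
x ≈ √(Ka·C₀) = √(1.4 × 10^-4 × 0.38) = 7.29 × 10^-3 M
% ionization = x/C₀ × 100% = 7.29 × 10^-3/0.38 × 100% = 1.9%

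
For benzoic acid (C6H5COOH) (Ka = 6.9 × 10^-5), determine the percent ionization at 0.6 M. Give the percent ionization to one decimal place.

1.1%

C6H5COOH ⇌ C6H5COO- + H+; let x = [H+] at equilibrium.
x ≈ √(Ka·C₀) = √(6.9 × 10^-5 × 0.6) = 6.43 × 10^-3 M
Fraction ionized = 6.43 × 10^-3 / 0.6 = 0.0107 → 1.1%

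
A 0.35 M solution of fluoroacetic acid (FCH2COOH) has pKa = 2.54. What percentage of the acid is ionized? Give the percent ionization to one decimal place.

FCH2COOH ⇌ FCH2COO- + H+; let x = [H+] at equilibrium.
Ka = 10^(−2.54) = 2.88 × 10^-3
Ka = x²/(C₀ − x); solving the quadratic gives x = 3.03 × 10^-2 M.
% ionization = x/C₀ × 100% = 3.03 × 10^-2/0.35 × 100% = 8.7%

8.7%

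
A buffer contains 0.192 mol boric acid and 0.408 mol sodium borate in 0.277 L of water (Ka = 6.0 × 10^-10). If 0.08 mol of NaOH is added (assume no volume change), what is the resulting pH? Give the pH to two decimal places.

OH- converts B(OH)3 to B(OH)4-: B(OH)3 → 0.112 mol, B(OH)4- → 0.488 mol.
pKa = −log(6.0 × 10^-10) = 9.222
pH = pKa + log(n_B(OH)4-/n_B(OH)3) = 9.222 + log(0.488/0.112) = 9.222 + (+0.639)

pH = 9.86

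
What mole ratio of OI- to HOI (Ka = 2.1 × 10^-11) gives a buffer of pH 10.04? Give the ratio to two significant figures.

pKa = -log(2.1 × 10^-11) = 10.678
pH = pKa + log(r) ⇒ log(r) = 10.04 − 10.678 = -0.638
r = [OI-]/[HOI] = 10^(-0.638) = 0.23

ratio = 0.23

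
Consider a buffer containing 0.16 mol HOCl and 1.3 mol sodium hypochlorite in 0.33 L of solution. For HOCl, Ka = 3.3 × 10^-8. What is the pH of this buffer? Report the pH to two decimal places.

pKa = −log(3.3 × 10^-8) = 7.481
pH = pKa + log([A⁻]/[HA]) = 7.481 + log(1.3/0.16)
pH = 7.481 + (+0.910) = 8.39

pH = 8.39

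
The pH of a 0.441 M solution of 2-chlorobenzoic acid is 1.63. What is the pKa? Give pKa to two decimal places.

[H+] = 10^(-1.63) = 2.34 × 10^-2 M
At equilibrium [HA] = 0.441 − 2.34 × 10^-2 = 4.18 × 10^-1 M
Ka = [H+][A-]/[HA] = (2.34 × 10^-2)² / 4.18 × 10^-1 = 1.31 × 10^-3
pKa = -log(1.31 × 10^-3) = 2.88

pKa = 2.88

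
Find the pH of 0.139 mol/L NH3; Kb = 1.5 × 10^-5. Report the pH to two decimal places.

NH3 + H2O ⇌ NH4+ + OH-
From the ICE table, Kb = [OH-]²/(0.139 − [OH-]) = 1.5 × 10^-5.
Since Kb ≪ C₀, [OH-] ≈ √(Kb·C₀) = 1.44 × 10^-3 M.
Check: 1% ionized — well under 5%, approximation valid.
pOH = −log(1.44 × 10^-3) = 2.84; pH = 14.00 − 2.84 = 11.16

pH = 11.16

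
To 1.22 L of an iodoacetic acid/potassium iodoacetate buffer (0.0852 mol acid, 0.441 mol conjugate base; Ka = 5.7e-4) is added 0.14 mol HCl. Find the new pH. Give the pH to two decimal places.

After neutralization: n(ICH2COOH) = 0.225 mol, n(ICH2COO-) = 0.301 mol.
pKa = −log(5.7 × 10^-4) = 3.244
pH = pKa + log(n_ICH2COO-/n_ICH2COOH) = 3.244 + log(0.301/0.225) = 3.244 + (+0.126)

pH = 3.37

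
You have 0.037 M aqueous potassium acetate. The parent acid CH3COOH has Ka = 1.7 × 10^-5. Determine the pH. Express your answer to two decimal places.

pH = 8.67

CH3COO- is the conjugate base of the weak acid CH3COOH.
Kb = Kw/Ka = 1.0×10^-14 / 1.7 × 10^-5 = 5.88 × 10^-10
From the ICE table, Kb = [OH-]²/(0.037 − [OH-]) = 5.88 × 10^-10.
Since Kb ≪ C₀, [OH-] ≈ √(Kb·C₀) = 4.66 × 10^-6 M.
pOH = 5.33, so pH = 14.00 − pOH = 8.67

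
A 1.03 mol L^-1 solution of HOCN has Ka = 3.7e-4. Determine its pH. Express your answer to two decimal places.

pH = 1.71

HOCN ⇌ OCN- + H+
Ka = x²/(1.03 − x) = 3.7 × 10^-4
Since Ka ≪ C₀, x ≈ √(Ka·C₀) = 1.95 × 10^-2 M.
pH = −log[H+] = −log(1.95 × 10^-2) = 1.71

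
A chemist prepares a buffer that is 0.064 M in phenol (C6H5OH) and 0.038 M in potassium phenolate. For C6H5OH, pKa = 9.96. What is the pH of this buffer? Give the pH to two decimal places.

Using pH = pKa + log([base]/[acid]) with [base]/[acid] = 0.038/0.064:
pH = 9.96 + (-0.226) = 9.73

pH = 9.73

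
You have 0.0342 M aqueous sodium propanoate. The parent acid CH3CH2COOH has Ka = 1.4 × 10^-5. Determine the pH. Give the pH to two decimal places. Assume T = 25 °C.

pH = 8.69

CH3CH2COO- is the conjugate base of the weak acid CH3CH2COOH.
Kb = Kw/Ka = 1.0×10^-14 / 1.4 × 10^-5 = 7.14 × 10^-10
Kb = [OH-]²/(0.0342 − [OH-]) = 7.14 × 10^-10
Assume [OH-] ≪ 0.0342: [OH-] ≈ √(7.14 × 10^-10 × 0.0342) = 4.94 × 10^-6 M
Check: 0.014% ionized — well under 5%, approximation valid.
pOH = 5.31, so pH = 14.00 − pOH = 8.69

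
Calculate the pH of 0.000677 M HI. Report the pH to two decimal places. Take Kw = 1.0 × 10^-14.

pH = 3.17

HI is a strong acid and dissociates completely, so [H+] = 0.000677 M.
pH = -log(0.000677) = 3.17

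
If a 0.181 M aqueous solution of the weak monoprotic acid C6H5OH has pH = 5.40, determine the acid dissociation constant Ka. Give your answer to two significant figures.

[H+] = 10^(-5.40) = 3.98 × 10^-6 M
At equilibrium [HA] = 0.181 − 3.98 × 10^-6 = 1.81 × 10^-1 M
Ka = [H+][A-]/[HA] = (3.98 × 10^-6)² / 1.81 × 10^-1 = 8.8 × 10^-11

Ka = 8.8 × 10^-11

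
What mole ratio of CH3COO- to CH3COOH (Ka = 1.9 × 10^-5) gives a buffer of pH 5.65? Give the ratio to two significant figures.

pKa = -log(1.9 × 10^-5) = 4.721
pH = pKa + log(r) ⇒ log(r) = 5.65 − 4.721 = +0.929
r = [CH3COO-]/[CH3COOH] = 10^(+0.929) = 8.49

ratio = 8.5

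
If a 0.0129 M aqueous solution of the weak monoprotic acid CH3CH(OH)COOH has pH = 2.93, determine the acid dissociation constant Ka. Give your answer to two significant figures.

Ka = 1.2 × 10^-4

[H+] = 10^(-2.93) = 1.17 × 10^-3 M
At equilibrium [HA] = 0.0129 − 1.17 × 10^-3 = 1.17 × 10^-2 M
Ka = [H+][A-]/[HA] = (1.17 × 10^-3)² / 1.17 × 10^-2 = 1.2 × 10^-4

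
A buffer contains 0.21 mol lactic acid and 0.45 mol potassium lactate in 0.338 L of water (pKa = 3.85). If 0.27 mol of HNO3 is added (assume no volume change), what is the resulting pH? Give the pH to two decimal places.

Added H+ converts CH3CH(OH)COO- to CH3CH(OH)COOH: CH3CH(OH)COOH → 0.48 mol, CH3CH(OH)COO- → 0.18 mol.
Henderson–Hasselbalch with mole ratio 0.18/0.48: pH = 3.85 + (-0.426)

pH = 3.42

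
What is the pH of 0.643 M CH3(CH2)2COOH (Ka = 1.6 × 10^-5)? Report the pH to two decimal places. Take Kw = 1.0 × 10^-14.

pH = 2.49

CH3(CH2)2COOH ⇌ CH3(CH2)2COO- + H+
Let x = [H+] at equilibrium. Ka = x²/(0.643 − x).
Assume x ≪ 0.643: x ≈ √(1.6 × 10^-5 × 0.643) = 3.21 × 10^-3 M
pH = −log[H+] = −log(3.21 × 10^-3) = 2.49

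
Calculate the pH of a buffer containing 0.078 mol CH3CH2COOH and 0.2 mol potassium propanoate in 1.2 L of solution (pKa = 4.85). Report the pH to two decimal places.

pH = pKa + log([A⁻]/[HA]) = 4.85 + log(0.2/0.078)
pH = 4.85 + (+0.409) = 5.26

pH = 5.26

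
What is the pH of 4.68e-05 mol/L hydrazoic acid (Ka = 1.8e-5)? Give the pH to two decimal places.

HN3 ⇌ N3- + H+
Let x = [H+] at equilibrium. Ka = x²/(4.68e-05 − x).
The 5% rule fails; solving x² + Ka·x − Ka·C₀ = 0 exactly:
x = (−Ka + √(Ka² + 4·Ka·C₀))/2 = 2.14 × 10^-5 M
pH = −log(2.14 × 10^-5) = 4.67

pH = 4.67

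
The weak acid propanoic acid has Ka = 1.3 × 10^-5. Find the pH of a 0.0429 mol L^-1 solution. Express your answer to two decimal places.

pH = 3.13

CH3CH2COOH ⇌ CH3CH2COO- + H+
Let x = [H+] at equilibrium. Ka = x²/(0.0429 − x).
Assume x ≪ 0.0429: x ≈ √(1.3 × 10^-5 × 0.0429) = 7.47 × 10^-4 M
pH = −log(7.47 × 10^-4) = 3.13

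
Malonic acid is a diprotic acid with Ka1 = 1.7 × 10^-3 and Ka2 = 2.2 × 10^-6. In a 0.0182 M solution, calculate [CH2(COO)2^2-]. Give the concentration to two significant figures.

First ionization gives [H+] ≈ [CH2(COOH)COO-] = 4.78 × 10^-3 M.
Second step: Ka2 = [H+][CH2(COO)2^2-]/[CH2(COOH)COO-] ≈ [CH2(COO)2^2-] (since [H+] ≈ [CH2(COOH)COO-]).
So [CH2(COO)2^2-] ≈ Ka2.

2.2 × 10^-6 M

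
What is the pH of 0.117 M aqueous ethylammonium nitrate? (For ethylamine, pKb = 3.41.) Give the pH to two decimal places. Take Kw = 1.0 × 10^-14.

C2H5NH3+ is the conjugate acid of the weak base C2H5NH2.
Kb = 10^(−3.41) = 3.89 × 10^-4
Ka = Kw/Kb = 1.0×10^-14 / 3.89 × 10^-4 = 2.57 × 10^-11
From the ICE table, Ka = [H+]²/(0.117 − [H+]) = 2.57 × 10^-11.
Assume [H+] ≪ 0.117: [H+] ≈ √(2.57 × 10^-11 × 0.117) = 1.73 × 10^-6 M
pH = −log(1.73 × 10^-6) = 5.76

pH = 5.76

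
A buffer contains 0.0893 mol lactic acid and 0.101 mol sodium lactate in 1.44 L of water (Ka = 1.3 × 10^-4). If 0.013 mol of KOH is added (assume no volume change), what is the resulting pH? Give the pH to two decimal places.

OH- converts CH3CH(OH)COOH to CH3CH(OH)COO-: CH3CH(OH)COOH → 0.0763 mol, CH3CH(OH)COO- → 0.114 mol.
pKa = −log(1.3 × 10^-4) = 3.886
Henderson–Hasselbalch with mole ratio 0.114/0.0763: pH = 3.886 + (+0.174)

pH = 4.06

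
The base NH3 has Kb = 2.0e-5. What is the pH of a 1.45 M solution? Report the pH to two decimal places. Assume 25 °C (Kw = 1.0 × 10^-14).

pH = 11.73

NH3 + H2O ⇌ NH4+ + OH-
Let x = [OH-] at equilibrium. Kb = x²/(1.45 − x).
Since Kb ≪ C₀, x ≈ √(Kb·C₀) = 5.39 × 10^-3 M.
pOH = −log(5.39 × 10^-3) = 2.27; pH = 14.00 − 2.27 = 11.73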